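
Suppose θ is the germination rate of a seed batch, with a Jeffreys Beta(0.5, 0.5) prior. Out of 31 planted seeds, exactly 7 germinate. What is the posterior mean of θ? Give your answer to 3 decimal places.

Observing 7 successes and 24 failures updates Beta(0.5, 0.5) by adding the success and failure counts to the two shape parameters: α = 0.5+7 = 7.5, β = 0.5+24 = 24.5.
E[θ | data] = 7.5/(7.5+24.5) = 0.234.

Posterior mean ≈ 0.234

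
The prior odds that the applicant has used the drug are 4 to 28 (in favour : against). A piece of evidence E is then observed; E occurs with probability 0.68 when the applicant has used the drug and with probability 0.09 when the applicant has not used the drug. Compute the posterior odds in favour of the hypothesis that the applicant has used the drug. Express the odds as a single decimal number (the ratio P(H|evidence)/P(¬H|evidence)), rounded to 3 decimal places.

Posterior odds ≈ 1.079

Prior odds = 4/28 = 0.14286.
Likelihood ratio for E = 0.68/0.09 = 7.5556.
Posterior odds = prior odds × LR = 1.0794.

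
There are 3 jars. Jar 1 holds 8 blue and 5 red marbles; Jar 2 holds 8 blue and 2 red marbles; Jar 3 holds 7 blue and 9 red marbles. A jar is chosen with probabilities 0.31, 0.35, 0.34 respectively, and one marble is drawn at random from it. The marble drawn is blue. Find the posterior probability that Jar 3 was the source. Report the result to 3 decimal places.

P(blue|Jar 1) = 0.6154; P(blue|Jar 2) = 0.8; P(blue|Jar 3) = 0.4375.
Prior × likelihood for each source: 0.31·0.6154=0.1908, 0.35·0.8=0.2800, 0.34·0.4375=0.1488. Summing gives P(blue) = 0.61952.
P(Jar 3 | blue) = 0.1488 / 0.61952 = 0.240.

Posterior probability ≈ 0.240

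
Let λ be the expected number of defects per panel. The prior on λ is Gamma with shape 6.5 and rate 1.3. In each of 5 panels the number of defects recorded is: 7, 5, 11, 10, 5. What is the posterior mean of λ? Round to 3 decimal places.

The Poisson likelihood adds the total count to the shape and the number of exposure periods to the rate. Here ∑xᵢ = 38 and n = 5, so shape 6.5→44.5 and rate 1.3→6.3.
E[λ | data] = 44.5/6.3 = 7.063.

Posterior mean ≈ 7.063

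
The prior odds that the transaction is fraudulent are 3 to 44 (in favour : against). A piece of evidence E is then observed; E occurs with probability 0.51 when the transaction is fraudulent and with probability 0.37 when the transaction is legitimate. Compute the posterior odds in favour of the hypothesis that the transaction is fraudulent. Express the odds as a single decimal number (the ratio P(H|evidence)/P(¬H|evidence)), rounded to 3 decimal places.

Prior odds = 3/44 = 0.068182.
Likelihood ratio for E = 0.51/0.37 = 1.3784.
Posterior odds = prior odds × LR = 0.093980.

Posterior odds ≈ 0.094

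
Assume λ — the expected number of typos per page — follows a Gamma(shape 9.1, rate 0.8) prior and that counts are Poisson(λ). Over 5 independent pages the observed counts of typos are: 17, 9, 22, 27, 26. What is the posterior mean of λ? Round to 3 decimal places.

The Poisson likelihood adds the total count to the shape and the number of exposure periods to the rate. Here ∑xᵢ = 101 and n = 5, so shape 9.1→110.1 and rate 0.8→5.8.
Posterior mean = shape/rate = 110.1/5.8 = 18.983.

Posterior mean ≈ 18.983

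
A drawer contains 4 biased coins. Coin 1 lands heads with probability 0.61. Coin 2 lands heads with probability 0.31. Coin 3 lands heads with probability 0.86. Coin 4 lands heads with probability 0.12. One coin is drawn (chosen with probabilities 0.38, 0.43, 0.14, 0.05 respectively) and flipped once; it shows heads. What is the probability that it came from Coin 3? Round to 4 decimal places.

Posterior probability ≈ 0.2450

Tabulate prior·likelihood by source: [1] prior 0.38, lik 0.61, product 0.2318; [2] prior 0.43, lik 0.31, product 0.1333; [3] prior 0.14, lik 0.86, product 0.1204; [4] prior 0.05, lik 0.12, product 0.006000.
Normalizing constant = 0.49150; the posterior for Coin 3 is its product over the sum, 0.1204/0.49150 = 0.2450.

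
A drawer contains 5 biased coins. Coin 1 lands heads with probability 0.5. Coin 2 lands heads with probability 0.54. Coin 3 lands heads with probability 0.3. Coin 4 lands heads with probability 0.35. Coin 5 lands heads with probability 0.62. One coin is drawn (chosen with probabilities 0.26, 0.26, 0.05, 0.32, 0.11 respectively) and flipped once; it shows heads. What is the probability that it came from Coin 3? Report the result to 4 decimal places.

Posterior probability ≈ 0.0322

Tabulate prior·likelihood by source: [1] prior 0.26, lik 0.5, product 0.1300; [2] prior 0.26, lik 0.54, product 0.1404; [3] prior 0.05, lik 0.3, product 0.01500; [4] prior 0.32, lik 0.35, product 0.1120; [5] prior 0.11, lik 0.62, product 0.06820.
Normalizing constant = 0.46560; the posterior for Coin 3 is its product over the sum, 0.01500/0.46560 = 0.0322.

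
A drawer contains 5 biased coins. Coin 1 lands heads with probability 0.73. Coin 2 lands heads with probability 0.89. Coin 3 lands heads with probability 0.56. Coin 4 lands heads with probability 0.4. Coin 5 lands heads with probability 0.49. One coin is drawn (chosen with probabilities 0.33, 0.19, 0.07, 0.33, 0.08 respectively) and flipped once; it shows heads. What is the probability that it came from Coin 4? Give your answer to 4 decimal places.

Posterior probability ≈ 0.2128

P(heads|C1) = 0.73; P(heads|C2) = 0.89; P(heads|C3) = 0.56; P(heads|C4) = 0.4; P(heads|C5) = 0.49.
Prior × likelihood for each source: 0.33·0.73=0.2409, 0.19·0.89=0.1691, 0.07·0.56=0.03920, 0.33·0.4=0.1320, 0.08·0.49=0.03920. Summing gives P(heads) = 0.62040.
P(Coin 4 | heads) = 0.1320 / 0.62040 = 0.2128.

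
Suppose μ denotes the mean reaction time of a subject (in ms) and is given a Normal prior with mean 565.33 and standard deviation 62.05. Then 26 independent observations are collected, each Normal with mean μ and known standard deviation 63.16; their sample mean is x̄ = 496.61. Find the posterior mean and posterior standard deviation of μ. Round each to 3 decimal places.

Posterior mean ≈ 499.244; posterior SD ≈ 12.147

With known σ, the Normal prior is conjugate. Weight on the data is w = (n/σ²)/(n/σ² + 1/τ₀²) = 0.00651762/(0.00651762+0.00025973) = 0.96168.
Posterior mean = w·x̄ + (1−w)·μ₀ = 0.96168·496.61 + 0.038323·565.33 = 499.244. Posterior variance = 1/(0.00651762+0.00025973) = 147.550, so SD = 12.147.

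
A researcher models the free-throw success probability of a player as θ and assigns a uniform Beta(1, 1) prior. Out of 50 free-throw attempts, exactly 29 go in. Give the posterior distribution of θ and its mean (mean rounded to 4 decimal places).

Posterior: Beta(30, 22); mean ≈ 0.5769

Observing 29 successes and 21 failures updates Beta(1, 1) by adding the success and failure counts to the two shape parameters: α = 1+29 = 30, β = 1+21 = 22.
E[θ | data] = 30/(30+22) = 0.5769.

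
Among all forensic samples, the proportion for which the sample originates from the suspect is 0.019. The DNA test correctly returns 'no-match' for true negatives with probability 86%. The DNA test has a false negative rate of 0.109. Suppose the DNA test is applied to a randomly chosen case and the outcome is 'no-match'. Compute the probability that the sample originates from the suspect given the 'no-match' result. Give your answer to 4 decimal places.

P(H | E) ≈ 0.0024

Write H for 'the sample originates from the suspect'. Prior odds H:¬H = 0.019/0.981 = 0.019368. For the 'no-match' outcome, the likelihood ratio is 0.109/0.86 = 0.12674.
Posterior odds = 0.019368 × 0.12674 = 0.0024548, so P(H|E) = 0.0024548/(1+0.0024548) = 0.0024.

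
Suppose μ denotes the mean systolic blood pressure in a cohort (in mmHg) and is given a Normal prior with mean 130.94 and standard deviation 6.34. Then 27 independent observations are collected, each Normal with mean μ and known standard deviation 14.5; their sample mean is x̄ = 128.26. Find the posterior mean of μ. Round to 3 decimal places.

Posterior mean ≈ 128.695

Prior precision 1/τ₀² = 1/6.34² = 0.0248783; data precision n/σ² = 27/14.5² = 0.128419.
Posterior precision = 0.0248783 + 0.128419 = 0.153297.
Posterior mean = (0.0248783·130.94 + 0.128419·128.26) / 0.153297 = 128.695.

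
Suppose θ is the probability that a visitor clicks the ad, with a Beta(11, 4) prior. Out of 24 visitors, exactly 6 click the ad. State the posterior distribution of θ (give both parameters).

Posterior: Beta(17, 22)

The binomial likelihood is conjugate to the Beta prior: with 6 successes and 18 failures, the posterior is Beta(11+6, 4+18) = Beta(17, 22).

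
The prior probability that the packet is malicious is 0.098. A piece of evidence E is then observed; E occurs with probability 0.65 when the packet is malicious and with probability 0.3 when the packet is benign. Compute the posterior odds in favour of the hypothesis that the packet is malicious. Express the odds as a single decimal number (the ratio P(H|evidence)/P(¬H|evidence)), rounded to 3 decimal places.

Prior odds = 0.098/(1−0.098) = 0.10865.
Likelihood ratio for E = 0.65/0.3 = 2.1667.
Posterior odds = prior odds × LR = 0.23540.

Posterior odds ≈ 0.235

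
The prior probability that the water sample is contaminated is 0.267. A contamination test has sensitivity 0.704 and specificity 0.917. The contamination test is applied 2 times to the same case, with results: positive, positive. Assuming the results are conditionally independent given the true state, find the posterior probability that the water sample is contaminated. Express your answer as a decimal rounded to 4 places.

Posterior P(H) ≈ 0.9632

Let H be the event that the water sample is contaminated; start with P(H) = 0.267. P('positive'|H) = 0.704, P('positive'|¬H) = 0.083.
Update on result 1 ('positive'): P(H) ← 0.704·0.2670 / (0.704·0.2670 + 0.083·0.7330) = 0.18797/0.24881 = 0.7555.
Update on result 2 ('positive'): P(H) ← 0.704·0.7555 / (0.704·0.7555 + 0.083·0.2445) = 0.53186/0.55215 = 0.9632.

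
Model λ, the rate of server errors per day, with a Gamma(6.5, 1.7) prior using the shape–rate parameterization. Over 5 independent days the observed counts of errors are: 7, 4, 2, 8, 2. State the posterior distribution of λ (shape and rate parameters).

Posterior: Gamma(shape=29.5, rate=6.7)

The Poisson likelihood adds the total count to the shape and the number of exposure periods to the rate. Here ∑xᵢ = 23 and n = 5, so shape 6.5→29.5 and rate 1.7→6.7.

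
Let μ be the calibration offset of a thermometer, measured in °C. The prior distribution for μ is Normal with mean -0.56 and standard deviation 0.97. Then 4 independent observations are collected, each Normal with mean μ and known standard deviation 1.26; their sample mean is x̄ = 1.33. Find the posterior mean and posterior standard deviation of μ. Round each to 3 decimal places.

Posterior mean ≈ 0.769; posterior SD ≈ 0.528

Prior precision 1/τ₀² = 1/0.97² = 1.06281; data precision n/σ² = 4/1.26² = 2.51953.
Posterior precision = 1.06281 + 2.51953 = 3.58234, giving posterior SD = 1/√3.58234 = 0.528.
Posterior mean = (1.06281·-0.56 + 2.51953·1.33) / 3.58234 = 0.769.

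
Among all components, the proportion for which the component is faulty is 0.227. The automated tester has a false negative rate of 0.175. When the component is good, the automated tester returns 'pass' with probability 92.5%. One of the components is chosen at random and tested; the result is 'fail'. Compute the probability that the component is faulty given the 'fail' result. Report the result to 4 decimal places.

P(H | E) ≈ 0.7636

Let H be the event that the component is faulty. P(H) = 0.227, so P(¬H) = 0.773. With E the 'fail' result, P(E|H) = 0.825 and P(E|¬H) = 0.075.
P(E) = 0.825·0.227 + 0.075·0.773 = 0.18727 + 0.057975 = 0.24525.
By Bayes' theorem, P(H|E) = 0.18727 / 0.24525 = 0.7636.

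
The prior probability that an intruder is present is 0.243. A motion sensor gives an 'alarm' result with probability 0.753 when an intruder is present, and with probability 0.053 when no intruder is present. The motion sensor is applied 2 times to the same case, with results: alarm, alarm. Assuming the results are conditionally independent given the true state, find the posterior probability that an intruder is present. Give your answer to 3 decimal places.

With H the event that an intruder is present, the joint likelihood of the observed sequence is P(data|H) = 0.753·0.753 = 0.56701 and P(data|¬H) = 0.053·0.053 = 0.0028090.
Bayes: P(H|data) = 0.243·0.56701 / (0.243·0.56701 + 0.757·0.0028090) = 0.13778/0.13991 = 0.9848.

Posterior P(H) ≈ 0.985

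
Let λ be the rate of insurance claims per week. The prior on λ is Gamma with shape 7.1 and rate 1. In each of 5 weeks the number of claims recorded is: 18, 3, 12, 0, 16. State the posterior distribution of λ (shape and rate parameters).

Posterior: Gamma(shape=56.1, rate=6)

The Poisson likelihood adds the total count to the shape and the number of exposure periods to the rate. Here ∑xᵢ = 49 and n = 5, so shape 7.1→56.1 and rate 1→6.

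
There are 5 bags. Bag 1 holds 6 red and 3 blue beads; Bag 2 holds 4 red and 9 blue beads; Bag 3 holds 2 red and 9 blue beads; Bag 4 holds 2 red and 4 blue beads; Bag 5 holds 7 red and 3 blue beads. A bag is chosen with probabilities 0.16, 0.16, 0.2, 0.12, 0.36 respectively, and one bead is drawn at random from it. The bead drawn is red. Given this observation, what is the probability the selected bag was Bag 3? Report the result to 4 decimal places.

Posterior probability ≈ 0.0751

Tabulate prior·likelihood by source: [1] prior 0.16, lik 0.6667, product 0.1067; [2] prior 0.16, lik 0.3077, product 0.04923; [3] prior 0.2, lik 0.1818, product 0.03636; [4] prior 0.12, lik 0.3333, product 0.04000; [5] prior 0.36, lik 0.7, product 0.2520.
Normalizing constant = 0.48426; the posterior for Bag 3 is its product over the sum, 0.03636/0.48426 = 0.0751.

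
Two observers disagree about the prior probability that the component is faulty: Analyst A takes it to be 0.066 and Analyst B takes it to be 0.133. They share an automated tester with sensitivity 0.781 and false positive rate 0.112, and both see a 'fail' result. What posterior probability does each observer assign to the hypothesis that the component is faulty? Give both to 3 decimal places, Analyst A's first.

The likelihood ratio for a 'fail' result is 0.781/0.112 = 6.9732.
Analyst A: prior odds 0.066/0.934 = 0.070664; posterior odds 0.49275; posterior probability 0.330.
Analyst B: prior odds 0.133/0.867 = 0.15340; posterior odds 1.0697; posterior probability 0.517.

Analyst A: 0.330; Analyst B: 0.517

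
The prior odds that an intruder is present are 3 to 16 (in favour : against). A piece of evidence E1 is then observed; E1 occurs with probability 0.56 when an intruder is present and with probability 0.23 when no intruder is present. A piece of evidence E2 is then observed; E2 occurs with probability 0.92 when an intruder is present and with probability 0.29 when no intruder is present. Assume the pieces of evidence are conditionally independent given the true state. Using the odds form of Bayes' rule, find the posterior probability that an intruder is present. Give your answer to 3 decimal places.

Posterior probability ≈ 0.592

Prior odds = 3/16 = 0.18750.
Likelihood ratio for E1 = 0.56/0.23 = 2.4348.
Likelihood ratio for E2 = 0.92/0.29 = 3.1724.
Posterior odds = prior odds × LR₁ × LR₂ = 1.4483.
Posterior probability = odds/(1+odds) = 1.4483/2.4483 = 0.592.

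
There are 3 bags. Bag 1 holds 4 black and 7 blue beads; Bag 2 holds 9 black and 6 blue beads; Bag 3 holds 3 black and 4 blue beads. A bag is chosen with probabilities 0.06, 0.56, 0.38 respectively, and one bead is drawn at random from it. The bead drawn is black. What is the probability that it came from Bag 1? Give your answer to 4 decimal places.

Posterior probability ≈ 0.0419

Tabulate prior·likelihood by source: [1] prior 0.06, lik 0.3636, product 0.02182; [2] prior 0.56, lik 0.6, product 0.3360; [3] prior 0.38, lik 0.4286, product 0.1629.
Normalizing constant = 0.52068; the posterior for Bag 1 is its product over the sum, 0.02182/0.52068 = 0.0419.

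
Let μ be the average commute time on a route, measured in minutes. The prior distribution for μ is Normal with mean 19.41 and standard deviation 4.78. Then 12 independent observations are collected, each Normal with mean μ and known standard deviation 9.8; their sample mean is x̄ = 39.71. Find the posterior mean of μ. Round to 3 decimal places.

Posterior mean ≈ 34.444

Prior precision 1/τ₀² = 1/4.78² = 0.0437667; data precision n/σ² = 12/9.8² = 0.124948.
Posterior precision = 0.0437667 + 0.124948 = 0.168715.
Posterior mean = (0.0437667·19.41 + 0.124948·39.71) / 0.168715 = 34.444.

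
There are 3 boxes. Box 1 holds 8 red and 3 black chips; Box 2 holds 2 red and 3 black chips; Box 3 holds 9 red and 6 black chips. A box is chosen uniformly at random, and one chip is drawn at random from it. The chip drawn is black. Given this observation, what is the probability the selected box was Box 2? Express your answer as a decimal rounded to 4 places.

Tabulate prior·likelihood by source: [1] prior 0.333333, lik 0.2727, product 0.09091; [2] prior 0.333333, lik 0.6, product 0.2000; [3] prior 0.333333, lik 0.4, product 0.1333.
Normalizing constant = 0.42424; the posterior for Box 2 is its product over the sum, 0.2000/0.42424 = 0.4714.

Posterior probability ≈ 0.4714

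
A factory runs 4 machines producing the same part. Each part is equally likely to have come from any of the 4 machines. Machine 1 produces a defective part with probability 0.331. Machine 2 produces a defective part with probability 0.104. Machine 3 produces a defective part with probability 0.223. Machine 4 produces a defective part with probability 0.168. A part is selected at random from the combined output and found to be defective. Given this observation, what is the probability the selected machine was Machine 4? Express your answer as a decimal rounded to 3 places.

P(defective|M1) = 0.331; P(defective|M2) = 0.104; P(defective|M3) = 0.223; P(defective|M4) = 0.168.
Prior × likelihood for each source: 0.25·0.331=0.08275, 0.25·0.104=0.02600, 0.25·0.223=0.05575, 0.25·0.168=0.04200. Summing gives P(defective) = 0.20650.
P(Machine 4 | defective) = 0.04200 / 0.20650 = 0.203.

Posterior probability ≈ 0.203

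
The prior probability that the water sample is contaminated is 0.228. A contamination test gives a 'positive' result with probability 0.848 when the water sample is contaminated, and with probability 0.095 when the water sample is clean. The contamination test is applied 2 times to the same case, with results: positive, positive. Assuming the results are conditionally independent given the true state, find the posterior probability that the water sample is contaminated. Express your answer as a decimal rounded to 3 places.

Posterior P(H) ≈ 0.959

Let H be the event that the water sample is contaminated; start with P(H) = 0.228. P('positive'|H) = 0.848, P('positive'|¬H) = 0.095.
Update on result 1 ('positive'): P(H) ← 0.848·0.2280 / (0.848·0.2280 + 0.095·0.7720) = 0.19334/0.26668 = 0.7250.
Update on result 2 ('positive'): P(H) ← 0.848·0.7250 / (0.848·0.7250 + 0.095·0.2750) = 0.61479/0.64092 = 0.9592.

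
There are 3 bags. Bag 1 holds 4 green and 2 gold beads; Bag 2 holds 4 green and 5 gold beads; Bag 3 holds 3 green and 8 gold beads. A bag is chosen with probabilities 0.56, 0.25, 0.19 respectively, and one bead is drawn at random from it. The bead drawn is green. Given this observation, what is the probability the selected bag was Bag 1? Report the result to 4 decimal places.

Tabulate prior·likelihood by source: [1] prior 0.56, lik 0.6667, product 0.3733; [2] prior 0.25, lik 0.4444, product 0.1111; [3] prior 0.19, lik 0.2727, product 0.05182.
Normalizing constant = 0.53626; the posterior for Bag 1 is its product over the sum, 0.3733/0.53626 = 0.6962.

Posterior probability ≈ 0.6962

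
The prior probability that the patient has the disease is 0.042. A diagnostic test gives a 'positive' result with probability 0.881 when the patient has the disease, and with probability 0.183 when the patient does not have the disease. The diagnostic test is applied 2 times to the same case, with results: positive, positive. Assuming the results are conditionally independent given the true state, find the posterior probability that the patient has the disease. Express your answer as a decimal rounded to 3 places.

Let H be the event that the patient has the disease; start with P(H) = 0.042. P('positive'|H) = 0.881, P('positive'|¬H) = 0.183.
Update on result 1 ('positive'): P(H) ← 0.881·0.0420 / (0.881·0.0420 + 0.183·0.9580) = 0.037002/0.21232 = 0.1743.
Update on result 2 ('positive'): P(H) ← 0.881·0.1743 / (0.881·0.1743 + 0.183·0.8257) = 0.15354/0.30465 = 0.5040.

Posterior P(H) ≈ 0.504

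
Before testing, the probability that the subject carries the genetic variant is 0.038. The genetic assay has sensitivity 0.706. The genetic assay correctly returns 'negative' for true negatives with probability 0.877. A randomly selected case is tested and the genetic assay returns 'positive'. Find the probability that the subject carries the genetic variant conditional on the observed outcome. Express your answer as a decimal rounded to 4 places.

Let H be the event that the subject carries the genetic variant. P(H) = 0.038, so P(¬H) = 0.962. With E the 'positive' result, P(E|H) = 0.706 and P(E|¬H) = 0.123.
P(E) = 0.706·0.038 + 0.123·0.962 = 0.026828 + 0.11833 = 0.14515.
By Bayes' theorem, P(H|E) = 0.026828 / 0.14515 = 0.1848.

P(H | E) ≈ 0.1848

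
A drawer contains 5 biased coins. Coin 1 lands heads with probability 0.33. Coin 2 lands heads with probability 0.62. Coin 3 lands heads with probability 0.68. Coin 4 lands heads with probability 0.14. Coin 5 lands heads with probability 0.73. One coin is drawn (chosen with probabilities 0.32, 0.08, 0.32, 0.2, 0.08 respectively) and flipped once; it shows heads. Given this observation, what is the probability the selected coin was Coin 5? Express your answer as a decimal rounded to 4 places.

Posterior probability ≈ 0.1272

P(heads|C1) = 0.33; P(heads|C2) = 0.62; P(heads|C3) = 0.68; P(heads|C4) = 0.14; P(heads|C5) = 0.73.
Prior × likelihood for each source: 0.32·0.33=0.1056, 0.08·0.62=0.04960, 0.32·0.68=0.2176, 0.2·0.14=0.02800, 0.08·0.73=0.05840. Summing gives P(heads) = 0.45920.
P(Coin 5 | heads) = 0.05840 / 0.45920 = 0.1272.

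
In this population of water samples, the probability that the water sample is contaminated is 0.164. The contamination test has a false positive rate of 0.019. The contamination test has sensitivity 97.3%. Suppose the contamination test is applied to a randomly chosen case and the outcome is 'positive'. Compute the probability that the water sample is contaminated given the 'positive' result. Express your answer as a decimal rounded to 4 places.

P(H | E) ≈ 0.9095

Write H for 'the water sample is contaminated'. Prior odds H:¬H = 0.164/0.836 = 0.19617. For the 'positive' outcome, the likelihood ratio is 0.973/0.019 = 51.211.
Posterior odds = 0.19617 × 51.211 = 10.046, so P(H|E) = 10.046/(1+10.046) = 0.9095.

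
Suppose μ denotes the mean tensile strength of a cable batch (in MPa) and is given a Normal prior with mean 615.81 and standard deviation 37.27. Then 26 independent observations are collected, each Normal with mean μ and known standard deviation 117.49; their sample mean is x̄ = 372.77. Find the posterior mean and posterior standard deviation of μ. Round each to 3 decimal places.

With known σ, the Normal prior is conjugate. Weight on the data is w = (n/σ²)/(n/σ² + 1/τ₀²) = 0.00188353/(0.00188353+0.00071991) = 0.72348.
Posterior mean = w·x̄ + (1−w)·μ₀ = 0.72348·372.77 + 0.27652·615.81 = 439.977. Posterior variance = 1/(0.00188353+0.00071991) = 384.107, so SD = 19.599.

Posterior mean ≈ 439.977; posterior SD ≈ 19.599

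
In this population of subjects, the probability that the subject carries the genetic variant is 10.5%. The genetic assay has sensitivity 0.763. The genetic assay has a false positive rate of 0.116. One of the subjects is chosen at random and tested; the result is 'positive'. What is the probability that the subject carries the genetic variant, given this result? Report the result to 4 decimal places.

P(H | E) ≈ 0.4356

Write H for 'the subject carries the genetic variant'. Prior odds H:¬H = 0.105/0.895 = 0.11732. For the 'positive' outcome, the likelihood ratio is 0.763/0.116 = 6.5776.
Posterior odds = 0.11732 × 6.5776 = 0.77167, so P(H|E) = 0.77167/(1+0.77167) = 0.4356.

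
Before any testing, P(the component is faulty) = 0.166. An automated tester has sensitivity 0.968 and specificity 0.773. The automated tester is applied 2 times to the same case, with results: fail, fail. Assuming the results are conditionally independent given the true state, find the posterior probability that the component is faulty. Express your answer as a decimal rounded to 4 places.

Posterior P(H) ≈ 0.7835

With H the event that the component is faulty, the joint likelihood of the observed sequence is P(data|H) = 0.968·0.968 = 0.93702 and P(data|¬H) = 0.227·0.227 = 0.051529.
Bayes: P(H|data) = 0.166·0.93702 / (0.166·0.93702 + 0.834·0.051529) = 0.15555/0.19852 = 0.7835.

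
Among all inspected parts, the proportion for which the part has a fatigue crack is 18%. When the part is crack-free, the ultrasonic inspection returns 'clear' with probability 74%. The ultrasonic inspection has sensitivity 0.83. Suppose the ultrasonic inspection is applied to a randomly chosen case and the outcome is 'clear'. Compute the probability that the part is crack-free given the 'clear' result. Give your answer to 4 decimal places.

Let H be the event that the part has a fatigue crack. P(H) = 0.18, so P(¬H) = 0.82. With E the 'clear' result, P(E|H) = 0.17 and P(E|¬H) = 0.74.
P(E) = 0.17·0.18 + 0.74·0.82 = 0.030600 + 0.60680 = 0.63740.
By Bayes' theorem, P(H|E) = 0.030600 / 0.63740 = 0.0480. Hence P(¬H|E) = 1 − 0.0480 = 0.9520.

P(¬H | E) ≈ 0.9520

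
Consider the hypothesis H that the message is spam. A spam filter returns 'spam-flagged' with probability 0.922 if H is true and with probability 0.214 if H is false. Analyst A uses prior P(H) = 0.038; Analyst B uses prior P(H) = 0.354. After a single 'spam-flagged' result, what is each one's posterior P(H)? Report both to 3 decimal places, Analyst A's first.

Analyst A: 0.145; Analyst B: 0.702

The likelihood ratio for a 'spam-flagged' result is 0.922/0.214 = 4.3084.
Analyst A: prior odds 0.038/0.962 = 0.039501; posterior odds 0.17019; posterior probability 0.145.
Analyst B: prior odds 0.354/0.646 = 0.54799; posterior odds 2.3610; posterior probability 0.702.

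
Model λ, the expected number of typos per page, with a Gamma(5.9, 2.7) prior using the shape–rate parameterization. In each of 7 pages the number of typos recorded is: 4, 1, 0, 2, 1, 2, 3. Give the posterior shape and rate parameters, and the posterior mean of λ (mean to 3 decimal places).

The Poisson likelihood adds the total count to the shape and the number of exposure periods to the rate. Here ∑xᵢ = 13 and n = 7, so shape 5.9→18.9 and rate 2.7→9.7.
Posterior mean = shape/rate = 18.9/9.7 = 1.948.

Posterior: Gamma(shape=18.9, rate=9.7); mean ≈ 1.948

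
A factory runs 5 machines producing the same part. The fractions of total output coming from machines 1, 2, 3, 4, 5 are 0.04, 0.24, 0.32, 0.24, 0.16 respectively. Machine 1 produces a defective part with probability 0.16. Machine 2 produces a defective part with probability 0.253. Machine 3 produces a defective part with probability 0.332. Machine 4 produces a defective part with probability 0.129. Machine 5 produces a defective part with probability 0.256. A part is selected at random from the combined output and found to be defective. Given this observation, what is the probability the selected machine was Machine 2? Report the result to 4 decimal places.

Tabulate prior·likelihood by source: [1] prior 0.04, lik 0.16, product 0.006400; [2] prior 0.24, lik 0.253, product 0.06072; [3] prior 0.32, lik 0.332, product 0.1062; [4] prior 0.24, lik 0.129, product 0.03096; [5] prior 0.16, lik 0.256, product 0.04096.
Normalizing constant = 0.24528; the posterior for Machine 2 is its product over the sum, 0.06072/0.24528 = 0.2476.

Posterior probability ≈ 0.2476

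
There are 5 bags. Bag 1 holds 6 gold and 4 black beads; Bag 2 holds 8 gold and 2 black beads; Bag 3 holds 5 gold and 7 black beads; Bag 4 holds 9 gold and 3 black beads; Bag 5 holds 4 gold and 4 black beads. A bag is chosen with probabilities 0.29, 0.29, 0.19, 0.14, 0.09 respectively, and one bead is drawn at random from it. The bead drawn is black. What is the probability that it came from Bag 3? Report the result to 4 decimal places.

Posterior probability ≈ 0.3038

Tabulate prior·likelihood by source: [1] prior 0.29, lik 0.4, product 0.1160; [2] prior 0.29, lik 0.2, product 0.05800; [3] prior 0.19, lik 0.5833, product 0.1108; [4] prior 0.14, lik 0.25, product 0.03500; [5] prior 0.09, lik 0.5, product 0.04500.
Normalizing constant = 0.36483; the posterior for Bag 3 is its product over the sum, 0.1108/0.36483 = 0.3038.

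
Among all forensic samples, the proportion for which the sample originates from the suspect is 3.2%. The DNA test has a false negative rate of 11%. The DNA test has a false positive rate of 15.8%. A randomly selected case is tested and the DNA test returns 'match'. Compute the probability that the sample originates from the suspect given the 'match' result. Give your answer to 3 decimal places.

P(H | E) ≈ 0.157

Write H for 'the sample originates from the suspect'. Prior odds H:¬H = 0.032/0.968 = 0.033058. For the 'match' outcome, the likelihood ratio is 0.89/0.158 = 5.6329.
Posterior odds = 0.033058 × 5.6329 = 0.18621, so P(H|E) = 0.18621/(1+0.18621) = 0.157.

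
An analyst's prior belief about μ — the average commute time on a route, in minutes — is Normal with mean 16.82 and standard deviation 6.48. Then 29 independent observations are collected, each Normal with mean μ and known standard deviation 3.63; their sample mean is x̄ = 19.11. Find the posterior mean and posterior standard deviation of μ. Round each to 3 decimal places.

Prior precision 1/τ₀² = 1/6.48² = 0.0238150; data precision n/σ² = 29/3.63² = 2.20082.
Posterior precision = 0.0238150 + 2.20082 = 2.22464, giving posterior SD = 1/√2.22464 = 0.670.
Posterior mean = (0.0238150·16.82 + 2.20082·19.11) / 2.22464 = 19.085.

Posterior mean ≈ 19.085; posterior SD ≈ 0.670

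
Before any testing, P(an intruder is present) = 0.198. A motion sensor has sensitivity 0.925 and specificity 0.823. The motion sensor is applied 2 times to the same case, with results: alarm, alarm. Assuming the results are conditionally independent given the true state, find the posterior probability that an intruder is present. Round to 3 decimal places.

Posterior P(H) ≈ 0.871

With H the event that an intruder is present, the joint likelihood of the observed sequence is P(data|H) = 0.925·0.925 = 0.85563 and P(data|¬H) = 0.177·0.177 = 0.031329.
Bayes: P(H|data) = 0.198·0.85563 / (0.198·0.85563 + 0.802·0.031329) = 0.16941/0.19454 = 0.8708.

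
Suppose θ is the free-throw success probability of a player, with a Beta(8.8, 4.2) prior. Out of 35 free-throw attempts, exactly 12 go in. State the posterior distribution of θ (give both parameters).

Posterior: Beta(20.8, 27.2)

The binomial likelihood is conjugate to the Beta prior: with 12 successes and 23 failures, the posterior is Beta(8.8+12, 4.2+23) = Beta(20.8, 27.2).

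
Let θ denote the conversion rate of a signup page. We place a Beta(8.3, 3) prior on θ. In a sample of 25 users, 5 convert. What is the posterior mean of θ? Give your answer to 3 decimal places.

The binomial likelihood is conjugate to the Beta prior: with 5 successes and 20 failures, the posterior is Beta(8.3+5, 3+20) = Beta(13.3, 23).
E[θ | data] = 13.3/(13.3+23) = 0.366.

Posterior mean ≈ 0.366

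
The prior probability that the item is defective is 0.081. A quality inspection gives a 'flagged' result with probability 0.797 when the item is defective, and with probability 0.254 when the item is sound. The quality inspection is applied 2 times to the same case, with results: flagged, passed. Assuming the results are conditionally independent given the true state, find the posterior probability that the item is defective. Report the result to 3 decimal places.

Let H be the event that the item is defective; start with P(H) = 0.081. P('flagged'|H) = 0.797, P('flagged'|¬H) = 0.254.
Update on result 1 ('flagged'): P(H) ← 0.797·0.0810 / (0.797·0.0810 + 0.254·0.9190) = 0.064557/0.29798 = 0.2166.
Update on result 2 ('passed'): P(H) ← 0.203·0.2166 / (0.203·0.2166 + 0.746·0.7834) = 0.043979/0.62836 = 0.0700.

Posterior P(H) ≈ 0.070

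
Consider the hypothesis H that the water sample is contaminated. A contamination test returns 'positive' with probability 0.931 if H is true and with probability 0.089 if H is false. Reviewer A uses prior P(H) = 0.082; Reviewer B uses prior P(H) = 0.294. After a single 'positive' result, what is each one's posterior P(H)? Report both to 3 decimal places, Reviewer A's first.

Reviewer A: 0.483; Reviewer B: 0.813

P('+'|H) = 0.931, P('+'|¬H) = 0.089.
Reviewer A: numerator 0.931·0.082 = 0.076342; evidence = 0.076342+0.089·0.918 = 0.15804; posterior = 0.483.
Reviewer B: numerator 0.931·0.294 = 0.27371; evidence = 0.27371+0.089·0.706 = 0.33655; posterior = 0.813.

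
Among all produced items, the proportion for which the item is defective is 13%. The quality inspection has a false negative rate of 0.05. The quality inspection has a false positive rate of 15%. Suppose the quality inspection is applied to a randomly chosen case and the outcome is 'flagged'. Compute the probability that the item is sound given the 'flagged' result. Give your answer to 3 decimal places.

Let H be the event that the item is defective. P(H) = 0.13, so P(¬H) = 0.87. With E the 'flagged' result, P(E|H) = 0.95 and P(E|¬H) = 0.15.
P(E) = 0.95·0.13 + 0.15·0.87 = 0.12350 + 0.13050 = 0.25400.
By Bayes' theorem, P(H|E) = 0.12350 / 0.25400 = 0.486. Hence P(¬H|E) = 1 − 0.486 = 0.514.

P(¬H | E) ≈ 0.514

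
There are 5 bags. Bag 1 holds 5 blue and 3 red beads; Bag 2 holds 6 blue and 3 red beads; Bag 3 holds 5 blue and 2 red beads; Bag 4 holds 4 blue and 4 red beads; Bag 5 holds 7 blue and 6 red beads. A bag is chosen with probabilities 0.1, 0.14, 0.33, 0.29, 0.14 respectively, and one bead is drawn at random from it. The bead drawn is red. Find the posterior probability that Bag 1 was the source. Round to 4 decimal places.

Posterior probability ≈ 0.0966

P(red|Bag 1) = 0.375; P(red|Bag 2) = 0.3333; P(red|Bag 3) = 0.2857; P(red|Bag 4) = 0.5; P(red|Bag 5) = 0.4615.
Prior × likelihood for each source: 0.1·0.375=0.03750, 0.14·0.3333=0.04667, 0.33·0.2857=0.09429, 0.29·0.5=0.1450, 0.14·0.4615=0.06462. Summing gives P(red) = 0.38807.
P(Bag 1 | red) = 0.03750 / 0.38807 = 0.0966.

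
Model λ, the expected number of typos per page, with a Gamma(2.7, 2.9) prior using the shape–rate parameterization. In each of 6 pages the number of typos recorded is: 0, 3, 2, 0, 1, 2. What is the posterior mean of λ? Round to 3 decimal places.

Posterior mean ≈ 1.202

Total count ∑xᵢ = 8 over n = 6 pages.
Gamma is conjugate to the Poisson likelihood: posterior is Gamma(shape = 2.7+8 = 10.7, rate = 2.9+6 = 8.9).
Posterior mean = shape/rate = 10.7/8.9 = 1.202.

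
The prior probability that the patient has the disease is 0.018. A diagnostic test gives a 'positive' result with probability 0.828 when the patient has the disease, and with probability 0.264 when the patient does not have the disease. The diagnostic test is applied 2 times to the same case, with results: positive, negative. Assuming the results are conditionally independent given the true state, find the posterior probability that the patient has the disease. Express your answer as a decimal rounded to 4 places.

Posterior P(H) ≈ 0.0133

Let H be the event that the patient has the disease; start with P(H) = 0.018. P('positive'|H) = 0.828, P('positive'|¬H) = 0.264.
Update on result 1 ('positive'): P(H) ← 0.828·0.0180 / (0.828·0.0180 + 0.264·0.9820) = 0.014904/0.27415 = 0.0544.
Update on result 2 ('negative'): P(H) ← 0.172·0.0544 / (0.172·0.0544 + 0.736·0.9456) = 0.0093506/0.70534 = 0.0133.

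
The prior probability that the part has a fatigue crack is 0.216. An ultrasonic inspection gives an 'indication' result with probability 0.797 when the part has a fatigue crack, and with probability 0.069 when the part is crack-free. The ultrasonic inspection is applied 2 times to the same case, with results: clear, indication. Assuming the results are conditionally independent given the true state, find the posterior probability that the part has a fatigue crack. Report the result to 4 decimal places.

Let H be the event that the part has a fatigue crack; start with P(H) = 0.216. P('indication'|H) = 0.797, P('indication'|¬H) = 0.069.
Update on result 1 ('clear'): P(H) ← 0.203·0.2160 / (0.203·0.2160 + 0.931·0.7840) = 0.043848/0.77375 = 0.0567.
Update on result 2 ('indication'): P(H) ← 0.797·0.0567 / (0.797·0.0567 + 0.069·0.9433) = 0.045165/0.11026 = 0.4096.

Posterior P(H) ≈ 0.4096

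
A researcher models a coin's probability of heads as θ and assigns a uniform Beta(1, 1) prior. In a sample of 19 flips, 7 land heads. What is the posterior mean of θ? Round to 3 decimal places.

Posterior mean ≈ 0.381

The binomial likelihood is conjugate to the Beta prior: with 7 successes and 12 failures, the posterior is Beta(1+7, 1+12) = Beta(8, 13).
E[θ | data] = 8/(8+13) = 0.381.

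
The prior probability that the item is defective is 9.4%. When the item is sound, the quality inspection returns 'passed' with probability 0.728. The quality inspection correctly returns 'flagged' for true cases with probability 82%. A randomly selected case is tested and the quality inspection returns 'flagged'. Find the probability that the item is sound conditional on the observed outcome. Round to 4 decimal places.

P(¬H | E) ≈ 0.7617

Let H be the event that the item is defective. P(H) = 0.094, so P(¬H) = 0.906. With E the 'flagged' result, P(E|H) = 0.82 and P(E|¬H) = 0.272.
P(E) = 0.82·0.094 + 0.272·0.906 = 0.077080 + 0.24643 = 0.32351.
By Bayes' theorem, P(H|E) = 0.077080 / 0.32351 = 0.2383. Hence P(¬H|E) = 1 − 0.2383 = 0.7617.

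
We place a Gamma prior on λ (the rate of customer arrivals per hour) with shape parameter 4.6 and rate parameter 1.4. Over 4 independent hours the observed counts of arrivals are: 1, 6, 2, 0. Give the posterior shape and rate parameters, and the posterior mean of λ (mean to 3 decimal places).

Posterior: Gamma(shape=13.6, rate=5.4); mean ≈ 2.519

The Poisson likelihood adds the total count to the shape and the number of exposure periods to the rate. Here ∑xᵢ = 9 and n = 4, so shape 4.6→13.6 and rate 1.4→5.4.
E[λ | data] = 13.6/5.4 = 2.519.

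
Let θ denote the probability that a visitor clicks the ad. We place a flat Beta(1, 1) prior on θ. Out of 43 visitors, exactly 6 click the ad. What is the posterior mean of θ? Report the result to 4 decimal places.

Posterior mean ≈ 0.1556

Observing 6 successes and 37 failures updates Beta(1, 1) by adding the success and failure counts to the two shape parameters: α = 1+6 = 7, β = 1+37 = 38.
Posterior mean = α/(α+β) = 7/45 = 0.1556.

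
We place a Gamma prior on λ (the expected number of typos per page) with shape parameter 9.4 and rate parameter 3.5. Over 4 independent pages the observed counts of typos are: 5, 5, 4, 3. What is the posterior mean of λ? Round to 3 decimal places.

The Poisson likelihood adds the total count to the shape and the number of exposure periods to the rate. Here ∑xᵢ = 17 and n = 4, so shape 9.4→26.4 and rate 3.5→7.5.
E[λ | data] = 26.4/7.5 = 3.520.

Posterior mean ≈ 3.520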